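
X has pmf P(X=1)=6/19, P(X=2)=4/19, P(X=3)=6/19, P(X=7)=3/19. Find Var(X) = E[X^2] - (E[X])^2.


E[X] = 53/19, E[X^2] = 223/19
Var(X) = E[X^2] - (E[X])^2 = 223/19 - (53/19)^2 = 1428/361

1428/361


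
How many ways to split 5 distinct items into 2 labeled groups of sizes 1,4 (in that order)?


5! = 120
Denominator: 1!=1 * 4!=24
Coefficient = 120 / 24 = 5

5


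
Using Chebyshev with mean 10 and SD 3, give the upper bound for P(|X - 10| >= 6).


k = 6/3 = 2
Chebyshev: P(|X-mu| >= k*sigma) <= 1/k^2 = 1/2^2 = 1/4

1/4


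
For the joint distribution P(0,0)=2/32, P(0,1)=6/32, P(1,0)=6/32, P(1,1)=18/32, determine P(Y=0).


P(Y=0) = P(0,0)+P(1,0) = 2/32 + 6/32 = 8/32 = 1/4

1/4


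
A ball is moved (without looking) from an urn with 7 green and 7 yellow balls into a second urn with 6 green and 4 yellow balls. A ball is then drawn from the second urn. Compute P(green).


P(transfer green) = 7/14 = 1/2; P(transfer yellow) = 1/2
If green transferred: Urn II has 7 green of 11, so P(green|green moved) = 7/11
If yellow transferred: Urn II has 6 green of 11, so P(green|yellow moved) = 6/11
By total probability: P(green) = 1/2*7/11 + 1/2*6/11 = 13/22

13/22


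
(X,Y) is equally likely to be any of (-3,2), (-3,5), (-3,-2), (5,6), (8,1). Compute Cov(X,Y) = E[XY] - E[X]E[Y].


E[X]=4/5, E[Y]=12/5, E[XY]=23/5
Cov(X,Y) = E[XY] - E[X]E[Y] = 23/5 - 4/5*12/5 = 67/25

67/25


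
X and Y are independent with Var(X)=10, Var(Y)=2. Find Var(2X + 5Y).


Independence => Cov(X,Y)=0
Var(2X + 5Y) = 2^2*Var(X) + 5^2*Var(Y)
= 4*10 + 25*2 = 90

90


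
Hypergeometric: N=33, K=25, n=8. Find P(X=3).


P(X=3) = C(25,3)*C(8,5) / C(33,8)
= 2300*56 / 13884156
= 128800/13884156 = 32200/3471039

32200/3471039


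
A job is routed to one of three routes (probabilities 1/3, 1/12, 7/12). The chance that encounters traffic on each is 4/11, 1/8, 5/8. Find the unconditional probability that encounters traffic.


P(A) = P(A|B1)P(B1) + P(A|B2)P(B2) + P(A|B3)P(B3)
= 4/11*1/3 + 1/8*1/12 + 5/8*7/12
= 4/33 + 1/96 + 35/96 = 131/264

131/264


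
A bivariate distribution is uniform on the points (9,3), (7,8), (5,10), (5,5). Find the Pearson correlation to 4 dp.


Cov(X,Y) = -2.7500, Var(X) = 2.7500, Var(Y) = 7.2500
rho = Cov/(sqrt(VarX)*sqrt(VarY)) = -0.6159

-0.6159


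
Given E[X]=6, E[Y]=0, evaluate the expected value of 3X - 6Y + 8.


E[3X - 6Y + 8] = 3*E[X] - 6*E[Y] + 8
= (3)*(6) + (-6)*(0) + (8)
= 18 + 0 + 8 = 26

26


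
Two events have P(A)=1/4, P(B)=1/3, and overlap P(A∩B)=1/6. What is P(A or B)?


P(A∪B) = P(A) + P(B) - P(A∩B)
= 1/4 + 1/3 - 1/6 = 5/12

5/12


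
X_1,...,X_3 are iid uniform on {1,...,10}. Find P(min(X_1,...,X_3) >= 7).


P(min >= 7) = P(all X_i >= 7) = (P(X_1 >= 7))^3
= (4/10)^3 = (2/5)^3 = 8/125

8/125


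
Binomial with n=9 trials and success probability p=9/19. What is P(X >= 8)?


P(X>=8) = P(X=8) + P(X=9)
= 3874204890/322687697779 + 387420489/322687697779
= 4261625379/322687697779

4261625379/322687697779


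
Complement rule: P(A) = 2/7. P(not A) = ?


P(A') = 1 - P(A) = 1 - 2/7 = 5/7

5/7


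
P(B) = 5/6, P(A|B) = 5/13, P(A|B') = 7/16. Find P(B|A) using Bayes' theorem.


P(A) = P(A|B)P(B) + P(A|B')P(B') = 5/13*5/6 + 7/16*1/6 = 491/1248
P(B|A) = P(A|B)P(B)/P(A) = (25/78)/(491/1248) = 400/491

400/491


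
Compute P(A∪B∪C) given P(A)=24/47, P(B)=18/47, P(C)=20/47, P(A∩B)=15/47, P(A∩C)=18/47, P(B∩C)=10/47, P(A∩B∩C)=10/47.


P(A∪B∪C) = P(A)+P(B)+P(C) - P(AB)-P(AC)-P(BC) + P(ABC)
= 24/47+18/47+20/47 - 15/47-18/47-10/47 + 10/47
= 29/47

29/47


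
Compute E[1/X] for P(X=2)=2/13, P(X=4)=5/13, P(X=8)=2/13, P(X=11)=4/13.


E[1/X] = sum(g(x)*P(x))
= 1/2*2/13 + 1/4*5/13 + 1/8*2/13 + 1/11*4/13
= 63/286

63/286


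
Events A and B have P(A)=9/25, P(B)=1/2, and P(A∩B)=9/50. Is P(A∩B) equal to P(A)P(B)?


P(A)*P(B) = 9/25*1/2 = 9/50
P(A∩B) = 9/50, which equals P(A)P(B), so independent

Yes, A and B are independent


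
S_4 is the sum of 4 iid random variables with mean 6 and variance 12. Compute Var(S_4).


By independence, Var(S_n) = n*Var(X_1) = 4*12 = 48

48


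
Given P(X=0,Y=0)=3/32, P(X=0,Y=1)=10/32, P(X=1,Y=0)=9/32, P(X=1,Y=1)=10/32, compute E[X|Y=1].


P(Y=1) = 20/32
E[X|Y=1] = (0*10 + 1*10)/20 = 10/20 = 1/2

1/2


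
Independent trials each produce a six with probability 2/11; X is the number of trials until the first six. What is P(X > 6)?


P(X > 6) = P(first 6 trials all fail) = (1-p)^6 = (9/11)^6 = 531441/1771561

531441/1771561


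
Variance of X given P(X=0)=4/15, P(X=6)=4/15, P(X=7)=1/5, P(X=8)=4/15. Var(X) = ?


E[X] = 77/15, E[X^2] = 547/15
Var(X) = E[X^2] - (E[X])^2 = 547/15 - (77/15)^2 = 2276/225

2276/225


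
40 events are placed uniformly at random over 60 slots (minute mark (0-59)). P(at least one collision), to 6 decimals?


P(all different) = prod((60-i)/60 for i=0..39) = 0.000000
P(at least one match) = 1 - 0.000000 = 1.000000

1.000000


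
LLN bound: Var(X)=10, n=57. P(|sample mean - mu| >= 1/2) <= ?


Var(Xbar) = Var(X)/n = 10/57
Chebyshev: P(|Xbar-mu| >= 1/2) <= Var(Xbar)/(1/2)^2 = (10/57)/(1/4) = 40/57

40/57


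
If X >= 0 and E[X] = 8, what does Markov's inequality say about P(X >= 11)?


Markov: P(X >= a) <= E[X]/a
P(X >= 11) <= 8/11

8/11


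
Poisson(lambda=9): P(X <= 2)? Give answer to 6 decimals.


P(X<=2) = e^(-9)*9^0/0! + e^(-9)*9^1/1! + e^(-9)*9^2/2!
≈ 0.0001234098 + 0.0011106882 + 0.0049980971
= 0.0062321951
≈ 0.006232

0.006232


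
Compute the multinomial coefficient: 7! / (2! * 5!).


7! = 5040
Denominator: 2!=2 * 5!=120
Coefficient = 5040 / 240 = 21

21


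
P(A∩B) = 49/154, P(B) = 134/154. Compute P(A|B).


P(A|B) = P(A∩B)/P(B) = (49/154)/(134/154) = 49/134

49/134


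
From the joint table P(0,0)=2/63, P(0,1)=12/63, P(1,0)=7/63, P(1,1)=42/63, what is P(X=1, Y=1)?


Read from table: P(X=1, Y=1) = 42/63 = 2/3

2/3


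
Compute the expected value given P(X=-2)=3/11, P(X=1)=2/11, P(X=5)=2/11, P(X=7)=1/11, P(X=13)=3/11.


E[X] = sum(x * P(x))
= -2*3/11 + 1*2/11 + 5*2/11 + 7*1/11 + 13*3/11
= 52/11

52/11


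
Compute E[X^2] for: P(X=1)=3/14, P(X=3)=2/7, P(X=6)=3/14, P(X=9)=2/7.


E[X^2] = sum(x^2 * P(x))
= 1*3/14 + 9*2/7 + 36*3/14 + 81*2/7
= 471/14

471/14


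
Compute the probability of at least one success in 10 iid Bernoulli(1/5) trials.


P(at least one) = 1 - P(none)
P(none) = (1 - 1/5)^10 = (4/5)^10 = 1048576/9765625
P(at least one) = 1 - 1048576/9765625 = 8717049/9765625

8717049/9765625


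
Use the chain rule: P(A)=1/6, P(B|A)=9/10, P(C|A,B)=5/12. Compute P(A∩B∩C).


P(A∩B∩C) = P(A) * P(B|A) * P(C|A∩B)
= 1/6 * 9/10 * 5/12
= 3/20 * 5/12 = 1/16

1/16


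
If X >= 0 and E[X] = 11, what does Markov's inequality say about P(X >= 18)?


Markov: P(X >= a) <= E[X]/a
P(X >= 18) <= 11/18

11/18


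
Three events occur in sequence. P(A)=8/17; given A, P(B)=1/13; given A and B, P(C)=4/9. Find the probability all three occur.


P(A∩B∩C) = P(A) * P(B|A) * P(C|A∩B)
= 8/17 * 1/13 * 4/9
= 8/221 * 4/9 = 32/1989

32/1989


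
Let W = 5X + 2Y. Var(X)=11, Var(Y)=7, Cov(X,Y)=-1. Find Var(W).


Var(5X + 2Y) = 5^2*Var(X) + 2^2*Var(Y) + 2*5*2*Cov(X,Y)
= 25*11 + 4*7 + 20*(-1)
= 275 + 28 - 20 = 283

283


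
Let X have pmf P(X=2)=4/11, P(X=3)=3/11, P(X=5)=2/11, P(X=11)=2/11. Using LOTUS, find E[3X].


E[3X] = sum(g(x)*P(x))
= 6*4/11 + 9*3/11 + 15*2/11 + 33*2/11
= 147/11

147/11


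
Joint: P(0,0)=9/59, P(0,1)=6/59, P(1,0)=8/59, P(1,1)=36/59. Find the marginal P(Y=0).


P(Y=0) = P(0,0)+P(1,0) = 9/59 + 8/59 = 17/59

17/59


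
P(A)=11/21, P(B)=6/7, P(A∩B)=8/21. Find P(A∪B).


P(A∪B) = P(A) + P(B) - P(A∩B)
= 11/21 + 6/7 - 8/21 = 1

1


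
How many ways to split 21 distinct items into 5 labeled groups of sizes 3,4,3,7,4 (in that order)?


21! = 51090942171709440000
Denominator: 3!=6 * 4!=24 * 3!=6 * 7!=5040 * 4!=24
Coefficient = 51090942171709440000 / 104509440 = 488864376000

488864376000


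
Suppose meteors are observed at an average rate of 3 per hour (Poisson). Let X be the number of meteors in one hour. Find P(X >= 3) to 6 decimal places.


P(X>=3) = 1 - P(X<=2) = 1 - (e^(-3)*3^0/0! + e^(-3)*3^1/1! + e^(-3)*3^2/2!)
≈ 1 - (0.0497870684 + 0.1493612051 + 0.2240418077)
= 1 - 0.4231900812 = 0.5768099188
≈ 0.576810

0.576810


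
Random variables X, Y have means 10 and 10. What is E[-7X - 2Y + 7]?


E[-7X - 2Y + 7] = -7*E[X] - 2*E[Y] + 7
= (-7)*(10) + (-2)*(10) + (7)
= -70 - 20 + 7 = -83

-83


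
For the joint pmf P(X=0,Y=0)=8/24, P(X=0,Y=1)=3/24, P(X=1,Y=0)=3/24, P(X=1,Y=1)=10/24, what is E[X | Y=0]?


P(Y=0) = 11/24
E[X|Y=0] = (0*8 + 1*3)/11 = 3/11

3/11


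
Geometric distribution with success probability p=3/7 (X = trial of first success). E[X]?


For geometric (trials until first success), E[X] = 1/p = 1/(3/7) = 7/3

7/3


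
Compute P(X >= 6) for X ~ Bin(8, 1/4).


P(X>=6) = P(X=6) + P(X=7) + P(X=8)
= 63/16384 + 3/8192 + 1/65536
= 277/65536

277/65536


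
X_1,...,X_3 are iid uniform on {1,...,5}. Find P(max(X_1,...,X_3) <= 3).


P(max <= 3) = P(all X_i <= 3) = (P(X_1 <= 3))^3
= (3/5)^3 = 27/125

27/125


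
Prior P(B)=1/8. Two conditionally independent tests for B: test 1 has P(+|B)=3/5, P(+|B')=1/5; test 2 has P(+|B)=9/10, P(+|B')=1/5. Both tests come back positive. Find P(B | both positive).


After test 1: P(+) = 3/5*1/8 + 1/5*7/8 = 1/4
P(B|+) = (3/40)/(1/4) = 3/10
After test 2 (use post1 as new prior): P(+) = 9/10*3/10 + 1/5*7/10 = 41/100
P(B|+,+) = (27/100)/(41/100) = 27/41

27/41


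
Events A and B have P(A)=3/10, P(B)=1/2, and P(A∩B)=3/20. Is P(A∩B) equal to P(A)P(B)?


P(A)*P(B) = 3/10*1/2 = 3/20
P(A∩B) = 3/20, which equals P(A)P(B), so independent

Yes, A and B are independent


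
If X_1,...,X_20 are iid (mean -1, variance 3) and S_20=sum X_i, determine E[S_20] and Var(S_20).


E[S_n] = n*mu = 20*-1 = -20
Var(S_n) = n*sigma^2 = 20*3 = 60

E[S_20]=-20, Var(S_20)=60


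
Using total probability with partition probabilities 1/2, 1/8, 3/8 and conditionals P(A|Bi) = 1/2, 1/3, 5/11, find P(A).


P(A) = P(A|B1)P(B1) + P(A|B2)P(B2) + P(A|B3)P(B3)
= 1/2*1/2 + 1/3*1/8 + 5/11*3/8
= 1/4 + 1/24 + 15/88 = 61/132

61/132


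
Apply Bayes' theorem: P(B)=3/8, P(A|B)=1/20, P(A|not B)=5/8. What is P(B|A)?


P(A) = P(A|B)P(B) + P(A|B')P(B') = 1/20*3/8 + 5/8*5/8 = 131/320
P(B|A) = P(A|B)P(B)/P(A) = (3/160)/(131/320) = 6/131

6/131


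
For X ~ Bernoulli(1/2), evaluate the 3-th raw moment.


For Bernoulli: X in {0,1}
E[X^3] = 0^3*(1-1/2) + 1^3*1/2 = 1/2

1/2


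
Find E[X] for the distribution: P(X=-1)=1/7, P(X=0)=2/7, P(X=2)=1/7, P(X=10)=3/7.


E[X] = sum(x * P(x))
= -1*1/7 + 0*2/7 + 2*1/7 + 10*3/7
= 31/7

31/7


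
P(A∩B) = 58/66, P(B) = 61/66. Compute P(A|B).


P(A|B) = P(A∩B)/P(B) = (58/66)/(61/66) = 58/61

58/61


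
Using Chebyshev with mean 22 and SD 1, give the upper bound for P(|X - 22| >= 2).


k = 2/1 = 2
Chebyshev: P(|X-mu| >= k*sigma) <= 1/k^2 = 1/2^2 = 1/4

1/4


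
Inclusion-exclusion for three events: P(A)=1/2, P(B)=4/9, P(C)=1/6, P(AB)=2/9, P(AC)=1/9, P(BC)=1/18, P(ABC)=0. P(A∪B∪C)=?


P(A∪B∪C) = P(A)+P(B)+P(C) - P(AB)-P(AC)-P(BC) + P(ABC)
= 1/2+4/9+1/6 - 2/9-1/9-1/18 + 0
= 13/18

13/18


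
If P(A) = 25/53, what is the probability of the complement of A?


P(A') = 1 - P(A) = 1 - 25/53 = 28/53

28/53


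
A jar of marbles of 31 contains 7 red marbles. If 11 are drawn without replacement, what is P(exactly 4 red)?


P(X=4) = C(7,4)*C(24,7) / C(31,11)
= 35*346104 / 84672315
= 12113640/84672315 = 1672/11687

1672/11687


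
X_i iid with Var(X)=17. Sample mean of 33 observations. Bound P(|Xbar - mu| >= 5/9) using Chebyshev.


Var(Xbar) = Var(X)/n = 17/33
Chebyshev: P(|Xbar-mu| >= 5/9) <= Var(Xbar)/(5/9)^2 = (17/33)/(25/81) = 459/275
Bound exceeds 1, so trivial bound: 1

1


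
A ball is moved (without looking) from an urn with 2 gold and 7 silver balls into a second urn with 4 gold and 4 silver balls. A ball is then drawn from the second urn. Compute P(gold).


P(transfer gold) = 2/9; P(transfer silver) = 7/9
If gold transferred: Urn II has 5 gold of 9, so P(gold|gold moved) = 5/9
If silver transferred: Urn II has 4 gold of 9, so P(gold|silver moved) = 4/9
By total probability: P(gold) = 2/9*5/9 + 7/9*4/9 = 38/81

38/81


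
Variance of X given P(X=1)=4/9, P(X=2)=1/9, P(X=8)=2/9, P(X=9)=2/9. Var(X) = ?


E[X] = 40/9, E[X^2] = 298/9
Var(X) = E[X^2] - (E[X])^2 = 298/9 - (40/9)^2 = 1082/81

1082/81


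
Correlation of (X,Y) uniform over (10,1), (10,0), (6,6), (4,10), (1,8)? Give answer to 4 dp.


Cov(X,Y) = -12.2000, Var(X) = 12.1600, Var(Y) = 15.2000
rho = Cov/(sqrt(VarX)*sqrt(VarY)) = -0.8974

-0.8974


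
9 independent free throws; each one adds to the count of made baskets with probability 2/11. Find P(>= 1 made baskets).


P(at least one) = 1 - P(none)
P(none) = (1 - 2/11)^9 = (9/11)^9 = 387420489/2357947691
P(at least one) = 1 - 387420489/2357947691 = 1970527202/2357947691

1970527202/2357947691


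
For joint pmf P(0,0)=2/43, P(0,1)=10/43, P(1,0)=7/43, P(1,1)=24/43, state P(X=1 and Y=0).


Read from table: P(X=1, Y=0) = 7/43

7/43


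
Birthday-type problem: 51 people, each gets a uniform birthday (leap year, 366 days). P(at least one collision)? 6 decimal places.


P(all different) = prod((366-i)/366 for i=0..50) = 0.025839
P(at least one match) = 1 - 0.025839 = 0.974161

0.974161


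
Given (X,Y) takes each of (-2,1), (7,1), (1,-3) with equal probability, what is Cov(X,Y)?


E[X]=2, E[Y]=-1/3, E[XY]=2/3
Cov(X,Y) = E[XY] - E[X]E[Y] = 2/3 - 2*-1/3 = 4/3

4/3


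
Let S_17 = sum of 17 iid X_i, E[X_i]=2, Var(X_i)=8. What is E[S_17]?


E[S_n] = n*E[X_1] = 17*2 = 34

34


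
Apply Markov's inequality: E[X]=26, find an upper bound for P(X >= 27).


Markov: P(X >= a) <= E[X]/a
P(X >= 27) <= 26/27

26/27


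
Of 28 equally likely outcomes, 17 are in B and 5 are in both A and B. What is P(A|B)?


P(A|B) = P(A∩B)/P(B) = (5/28)/(17/28) = 5/17

5/17


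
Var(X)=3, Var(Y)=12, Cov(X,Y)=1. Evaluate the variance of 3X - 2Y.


Var(3X - 2Y) = 3^2*Var(X) + (-2)^2*Var(Y) + 2*3*(-2)*Cov(X,Y)
= 9*3 + 4*12 - 12*1
= 27 + 48 - 12 = 63

63


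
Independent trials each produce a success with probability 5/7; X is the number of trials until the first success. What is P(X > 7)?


P(X > 7) = P(first 7 trials all fail) = (1-p)^7 = (2/7)^7 = 128/823543

128/823543


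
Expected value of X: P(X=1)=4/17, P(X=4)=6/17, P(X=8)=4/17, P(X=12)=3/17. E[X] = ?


E[X] = sum(x * P(x))
= 1*4/17 + 4*6/17 + 8*4/17 + 12*3/17
= 96/17

96/17


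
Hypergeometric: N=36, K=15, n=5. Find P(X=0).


P(X=0) = C(15,0)*C(21,5) / C(36,5)
= 1*20349 / 376992
= 20349/376992 = 19/352

19/352


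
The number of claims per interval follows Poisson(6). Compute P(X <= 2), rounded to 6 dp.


P(X<=2) = e^(-6)*6^0/0! + e^(-6)*6^1/1! + e^(-6)*6^2/2!
≈ 0.0024787522 + 0.0148725131 + 0.0446175392
= 0.0619688045
≈ 0.061969

0.061969


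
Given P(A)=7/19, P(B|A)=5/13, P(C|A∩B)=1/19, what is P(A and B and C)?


P(A∩B∩C) = P(A) * P(B|A) * P(C|A∩B)
= 7/19 * 5/13 * 1/19
= 35/247 * 1/19 = 35/4693

35/4693


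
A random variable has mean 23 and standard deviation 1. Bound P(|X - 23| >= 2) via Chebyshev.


k = 2/1 = 2
Chebyshev: P(|X-mu| >= k*sigma) <= 1/k^2 = 1/2^2 = 1/4

1/4


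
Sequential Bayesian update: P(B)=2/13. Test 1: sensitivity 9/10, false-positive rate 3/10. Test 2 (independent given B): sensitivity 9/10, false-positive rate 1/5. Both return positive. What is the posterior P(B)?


After test 1: P(+) = 9/10*2/13 + 3/10*11/13 = 51/130
P(B|+) = (9/65)/(51/130) = 6/17
After test 2 (use post1 as new prior): P(+) = 9/10*6/17 + 1/5*11/17 = 38/85
P(B|+,+) = (27/85)/(38/85) = 27/38

27/38


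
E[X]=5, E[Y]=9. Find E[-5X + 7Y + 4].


E[-5X + 7Y + 4] = -5*E[X] + 7*E[Y] + 4
= (-5)*(5) + (7)*(9) + (4)
= -25 + 63 + 4 = 42

42


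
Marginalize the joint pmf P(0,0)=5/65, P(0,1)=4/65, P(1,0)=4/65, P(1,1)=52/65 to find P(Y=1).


P(Y=1) = P(0,1)+P(1,1) = 4/65 + 52/65 = 56/65

56/65


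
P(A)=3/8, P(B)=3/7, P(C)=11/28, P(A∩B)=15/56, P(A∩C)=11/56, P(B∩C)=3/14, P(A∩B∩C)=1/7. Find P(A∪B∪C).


P(A∪B∪C) = P(A)+P(B)+P(C) - P(AB)-P(AC)-P(BC) + P(ABC)
= 3/8+3/7+11/28 - 15/56-11/56-3/14 + 1/7
= 37/56

37/56


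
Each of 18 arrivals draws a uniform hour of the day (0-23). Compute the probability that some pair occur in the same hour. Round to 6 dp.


P(all different) = prod((24-i)/24 for i=0..17) = 0.000123
P(at least one match) = 1 - 0.000123 = 0.999877

0.999877


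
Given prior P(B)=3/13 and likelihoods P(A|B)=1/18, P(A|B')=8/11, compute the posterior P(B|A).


P(A) = P(A|B)P(B) + P(A|B')P(B') = 1/18*3/13 + 8/11*10/13 = 491/858
P(B|A) = P(A|B)P(B)/P(A) = (1/78)/(491/858) = 11/491

11/491


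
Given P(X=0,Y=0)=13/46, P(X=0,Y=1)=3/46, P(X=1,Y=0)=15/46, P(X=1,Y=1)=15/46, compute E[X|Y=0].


P(Y=0) = 28/46
E[X|Y=0] = (0*13 + 1*15)/28 = 15/28

15/28


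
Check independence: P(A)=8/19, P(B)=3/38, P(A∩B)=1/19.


P(A)*P(B) = 8/19*3/38 = 12/361
P(A∩B) = 1/19 != 12/361, so not independent

No, A and B are not independent


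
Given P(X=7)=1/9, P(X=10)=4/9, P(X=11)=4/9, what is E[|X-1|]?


E[|X-1|] = sum(g(x)*P(x))
= 6*1/9 + 9*4/9 + 10*4/9
= 82/9

82/9


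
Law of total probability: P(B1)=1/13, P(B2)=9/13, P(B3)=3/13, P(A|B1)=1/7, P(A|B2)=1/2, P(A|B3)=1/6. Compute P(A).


P(A) = P(A|B1)P(B1) + P(A|B2)P(B2) + P(A|B3)P(B3)
= 1/7*1/13 + 1/2*9/13 + 1/6*3/13
= 1/91 + 9/26 + 1/26 = 36/91

36/91


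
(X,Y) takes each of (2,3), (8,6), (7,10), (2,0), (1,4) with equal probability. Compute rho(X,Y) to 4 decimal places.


Cov(X,Y) = 7.2000, Var(X) = 8.4000, Var(Y) = 11.0400
rho = Cov/(sqrt(VarX)*sqrt(VarY)) = 0.7477

0.7477


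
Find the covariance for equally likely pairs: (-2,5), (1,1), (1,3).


E[X]=0, E[Y]=3, E[XY]=-2
Cov(X,Y) = E[XY] - E[X]E[Y] = -2 - 0*3 = -2

-2


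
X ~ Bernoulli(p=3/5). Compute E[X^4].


For Bernoulli: X in {0,1}
E[X^4] = 0^4*(1-3/5) + 1^4*3/5 = 3/5

3/5


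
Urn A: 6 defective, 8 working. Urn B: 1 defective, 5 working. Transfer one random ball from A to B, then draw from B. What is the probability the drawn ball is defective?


P(transfer defective) = 6/14 = 3/7; P(transfer working) = 4/7
If defective transferred: Urn II has 2 defective of 7, so P(defective|defective moved) = 2/7
If working transferred: Urn II has 1 defective of 7, so P(defective|working moved) = 1/7
By total probability: P(defective) = 3/7*2/7 + 4/7*1/7 = 10/49

10/49


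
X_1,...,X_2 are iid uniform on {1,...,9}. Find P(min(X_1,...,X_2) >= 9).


P(min >= 9) = P(all X_i >= 9) = (P(X_1 >= 9))^2
= (1/9)^2 = 1/81

1/81


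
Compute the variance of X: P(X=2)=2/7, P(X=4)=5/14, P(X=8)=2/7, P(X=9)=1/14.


E[X] = 69/14, E[X^2] = 433/14
Var(X) = E[X^2] - (E[X])^2 = 433/14 - (69/14)^2 = 1301/196

1301/196


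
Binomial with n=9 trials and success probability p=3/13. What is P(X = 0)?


P(X=0) = C(9,0) * p^0 * (1-p)^9
= 1 * 1 * 1000000000/10604499373
= 1000000000/10604499373

1000000000/10604499373


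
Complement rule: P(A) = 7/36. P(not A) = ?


P(A') = 1 - P(A) = 1 - 7/36 = 29/36

29/36


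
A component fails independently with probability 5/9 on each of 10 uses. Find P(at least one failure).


P(at least one) = 1 - P(none)
P(none) = (1 - 5/9)^10 = (4/9)^10 = 1048576/3486784401
P(at least one) = 1 - 1048576/3486784401 = 3485735825/3486784401

3485735825/3486784401


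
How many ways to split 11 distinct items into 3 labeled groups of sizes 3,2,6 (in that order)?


11! = 39916800
Denominator: 3!=6 * 2!=2 * 6!=720
Coefficient = 39916800 / 8640 = 4620

4620


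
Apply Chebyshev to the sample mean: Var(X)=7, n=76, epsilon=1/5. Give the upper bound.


Var(Xbar) = Var(X)/n = 7/76
Chebyshev: P(|Xbar-mu| >= 1/5) <= Var(Xbar)/(1/5)^2 = (7/76)/(1/25) = 175/76
Bound exceeds 1, so trivial bound: 1

1


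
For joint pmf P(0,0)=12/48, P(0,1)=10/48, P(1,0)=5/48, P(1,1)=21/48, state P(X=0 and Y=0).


Read from table: P(X=0, Y=0) = 12/48 = 1/4

1/4


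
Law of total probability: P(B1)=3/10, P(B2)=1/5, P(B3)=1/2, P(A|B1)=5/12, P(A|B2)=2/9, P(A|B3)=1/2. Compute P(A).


P(A) = P(A|B1)P(B1) + P(A|B2)P(B2) + P(A|B3)P(B3)
= 5/12*3/10 + 2/9*1/5 + 1/2*1/2
= 1/8 + 2/45 + 1/4 = 151/360

151/360


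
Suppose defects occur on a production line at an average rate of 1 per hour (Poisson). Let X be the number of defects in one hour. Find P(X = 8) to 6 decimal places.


P(X=8) = e^(-1) * 1^8 / 8!
≈ 0.3678794412 * 1 / 40320
≈ 0.000009

0.000009


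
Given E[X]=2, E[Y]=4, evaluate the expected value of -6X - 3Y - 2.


E[-6X - 3Y - 2] = -6*E[X] - 3*E[Y] - 2
= (-6)*(2) + (-3)*(4) + (-2)
= -12 - 12 - 2 = -26

-26


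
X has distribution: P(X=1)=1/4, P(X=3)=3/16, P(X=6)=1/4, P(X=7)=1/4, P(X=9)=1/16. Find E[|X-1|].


E[|X-1|] = sum(g(x)*P(x))
= 0*1/4 + 2*3/16 + 5*1/4 + 6*1/4 + 8*1/16
= 29/8

29/8


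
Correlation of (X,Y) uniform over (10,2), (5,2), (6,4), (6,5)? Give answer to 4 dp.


Cov(X,Y) = -0.9375, Var(X) = 3.6875, Var(Y) = 1.6875
rho = Cov/(sqrt(VarX)*sqrt(VarY)) = -0.3758

-0.3758


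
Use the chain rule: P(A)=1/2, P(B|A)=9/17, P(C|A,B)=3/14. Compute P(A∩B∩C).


P(A∩B∩C) = P(A) * P(B|A) * P(C|A∩B)
= 1/2 * 9/17 * 3/14
= 9/34 * 3/14 = 27/476

27/476


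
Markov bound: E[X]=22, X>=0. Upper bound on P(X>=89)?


Markov: P(X >= a) <= E[X]/a
P(X >= 89) <= 22/89

22/89


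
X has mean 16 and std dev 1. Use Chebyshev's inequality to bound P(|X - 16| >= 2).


k = 2/1 = 2
Chebyshev: P(|X-mu| >= k*sigma) <= 1/k^2 = 1/2^2 = 1/4

1/4


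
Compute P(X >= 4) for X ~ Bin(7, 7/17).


P(X>=4) = P(X=4) + P(X=5) + P(X=6) + P(X=7)
= 84035000/410338673 + 35294700/410338673 + 8235430/410338673 + 823543/410338673
= 128388673/410338673

128388673/410338673


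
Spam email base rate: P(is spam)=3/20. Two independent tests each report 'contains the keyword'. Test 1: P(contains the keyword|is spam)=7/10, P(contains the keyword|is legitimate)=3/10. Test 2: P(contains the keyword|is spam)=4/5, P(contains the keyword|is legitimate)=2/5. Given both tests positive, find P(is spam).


After test 1: P(+) = 7/10*3/20 + 3/10*17/20 = 9/25
P(B|+) = (21/200)/(9/25) = 7/24
After test 2 (use post1 as new prior): P(+) = 4/5*7/24 + 2/5*17/24 = 31/60
P(B|+,+) = (7/30)/(31/60) = 14/31

14/31


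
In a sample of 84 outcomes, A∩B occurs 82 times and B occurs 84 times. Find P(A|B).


P(A|B) = P(A∩B)/P(B) = (82/84)/(84/84) = 82/84 = 41/42

41/42


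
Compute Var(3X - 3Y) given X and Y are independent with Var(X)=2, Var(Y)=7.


Independence => Cov(X,Y)=0
Var(3X - 3Y) = 3^2*Var(X) + (-3)^2*Var(Y)
= 9*2 + 9*7 = 81

81


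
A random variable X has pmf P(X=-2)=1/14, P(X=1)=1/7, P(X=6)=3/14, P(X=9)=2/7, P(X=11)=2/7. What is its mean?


E[X] = sum(x * P(x))
= -2*1/14 + 1*1/7 + 6*3/14 + 9*2/7 + 11*2/7
= 7

7


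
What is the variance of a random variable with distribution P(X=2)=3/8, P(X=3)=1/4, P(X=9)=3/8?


E[X] = 39/8, E[X^2] = 273/8
Var(X) = E[X^2] - (E[X])^2 = 273/8 - (39/8)^2 = 663/64

663/64


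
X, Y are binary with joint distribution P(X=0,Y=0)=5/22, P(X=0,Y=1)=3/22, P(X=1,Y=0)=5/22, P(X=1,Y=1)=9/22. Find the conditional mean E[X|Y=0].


P(Y=0) = 10/22
E[X|Y=0] = (0*5 + 1*5)/10 = 5/10 = 1/2

1/2


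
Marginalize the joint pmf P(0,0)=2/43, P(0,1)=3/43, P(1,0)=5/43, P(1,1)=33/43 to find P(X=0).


P(X=0) = P(0,0)+P(0,1) = 2/43 + 3/43 = 5/43

5/43


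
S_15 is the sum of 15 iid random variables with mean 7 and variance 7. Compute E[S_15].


E[S_n] = n*E[X_1] = 15*7 = 105

105


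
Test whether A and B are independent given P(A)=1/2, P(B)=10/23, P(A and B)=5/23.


P(A)*P(B) = 1/2*10/23 = 5/23
P(A∩B) = 5/23, which equals P(A)P(B), so independent

Yes, A and B are independent


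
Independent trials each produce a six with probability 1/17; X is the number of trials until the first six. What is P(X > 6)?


P(X > 6) = P(first 6 trials all fail) = (1-p)^6 = (16/17)^6 = 16777216/24137569

16777216/24137569


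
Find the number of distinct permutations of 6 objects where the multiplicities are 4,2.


6! = 720
Denominator: 4!=24 * 2!=2
Coefficient = 720 / 48 = 15

15


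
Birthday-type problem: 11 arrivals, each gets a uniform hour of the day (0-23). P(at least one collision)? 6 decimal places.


P(all different) = prod((24-i)/24 for i=0..10) = 0.065479
P(at least one match) = 1 - 0.065479 = 0.934521

0.934521


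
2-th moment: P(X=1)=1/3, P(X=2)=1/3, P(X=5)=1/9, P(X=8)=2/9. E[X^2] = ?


E[X^2] = sum(x^2 * P(x))
= 1*1/3 + 4*1/3 + 25*1/9 + 64*2/9
= 56/3

56/3


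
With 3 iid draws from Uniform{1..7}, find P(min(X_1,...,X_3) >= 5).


P(min >= 5) = P(all X_i >= 5) = (P(X_1 >= 5))^3
= (3/7)^3 = 27/343

27/343


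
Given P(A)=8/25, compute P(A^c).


P(A') = 1 - P(A) = 1 - 8/25 = 17/25

17/25


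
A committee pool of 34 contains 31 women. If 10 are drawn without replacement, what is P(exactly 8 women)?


P(X=8) = C(31,8)*C(3,2) / C(34,10)
= 7888725*3 / 131128140
= 23666175/131128140 = 135/748

135/748


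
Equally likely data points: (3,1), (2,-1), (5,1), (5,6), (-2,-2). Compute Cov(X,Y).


E[X]=13/5, E[Y]=1, E[XY]=8
Cov(X,Y) = E[XY] - E[X]E[Y] = 8 - 13/5*1 = 27/5

27/5


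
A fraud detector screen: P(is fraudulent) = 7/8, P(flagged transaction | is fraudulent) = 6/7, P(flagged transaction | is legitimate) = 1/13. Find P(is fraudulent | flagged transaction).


P(A) = P(A|B)P(B) + P(A|B')P(B') = 6/7*7/8 + 1/13*1/8 = 79/104
P(B|A) = P(A|B)P(B)/P(A) = (3/4)/(79/104) = 78/79

78/79


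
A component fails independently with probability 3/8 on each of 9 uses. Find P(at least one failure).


P(at least one) = 1 - P(none)
P(none) = (1 - 3/8)^9 = (5/8)^9 = 1953125/134217728
P(at least one) = 1 - 1953125/134217728 = 132264603/134217728

132264603/134217728


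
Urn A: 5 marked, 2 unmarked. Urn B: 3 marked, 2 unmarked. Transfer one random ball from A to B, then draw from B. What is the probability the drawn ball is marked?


P(transfer marked) = 5/7; P(transfer unmarked) = 2/7
If marked transferred: Urn II has 4 marked of 6, so P(marked|marked moved) = 2/3
If unmarked transferred: Urn II has 3 marked of 6, so P(marked|unmarked moved) = 1/2
By total probability: P(marked) = 5/7*2/3 + 2/7*1/2 = 13/21

13/21


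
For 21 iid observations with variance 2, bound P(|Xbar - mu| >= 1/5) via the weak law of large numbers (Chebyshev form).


Var(Xbar) = Var(X)/n = 2/21
Chebyshev: P(|Xbar-mu| >= 1/5) <= Var(Xbar)/(1/5)^2 = (2/21)/(1/25) = 50/21
Bound exceeds 1, so trivial bound: 1

1


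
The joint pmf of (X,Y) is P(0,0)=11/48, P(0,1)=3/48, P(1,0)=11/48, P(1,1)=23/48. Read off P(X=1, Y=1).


Read from table: P(X=1, Y=1) = 23/48

23/48


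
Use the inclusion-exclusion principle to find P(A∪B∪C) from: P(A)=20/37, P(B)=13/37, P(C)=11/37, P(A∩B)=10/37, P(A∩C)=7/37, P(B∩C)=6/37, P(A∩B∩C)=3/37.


P(A∪B∪C) = P(A)+P(B)+P(C) - P(AB)-P(AC)-P(BC) + P(ABC)
= 20/37+13/37+11/37 - 10/37-7/37-6/37 + 3/37
= 24/37

24/37


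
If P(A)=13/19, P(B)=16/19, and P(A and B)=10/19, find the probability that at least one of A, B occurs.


P(A∪B) = P(A) + P(B) - P(A∩B)
= 13/19 + 16/19 - 10/19 = 1

1


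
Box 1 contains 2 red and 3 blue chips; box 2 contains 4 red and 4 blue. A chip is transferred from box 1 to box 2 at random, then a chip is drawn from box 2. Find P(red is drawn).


P(transfer red) = 2/5; P(transfer blue) = 3/5
If red transferred: Urn II has 5 red of 9, so P(red|red moved) = 5/9
If blue transferred: Urn II has 4 red of 9, so P(red|blue moved) = 4/9
By total probability: P(red) = 2/5*5/9 + 3/5*4/9 = 22/45

22/45


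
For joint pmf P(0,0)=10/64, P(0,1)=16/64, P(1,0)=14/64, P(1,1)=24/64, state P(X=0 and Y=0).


Read from table: P(X=0, Y=0) = 10/64 = 5/32

5/32


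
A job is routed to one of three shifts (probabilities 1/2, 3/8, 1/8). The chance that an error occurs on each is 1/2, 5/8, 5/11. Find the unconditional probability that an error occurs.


P(A) = P(A|B1)P(B1) + P(A|B2)P(B2) + P(A|B3)P(B3)
= 1/2*1/2 + 5/8*3/8 + 5/11*1/8
= 1/4 + 15/64 + 5/88 = 381/704

381/704


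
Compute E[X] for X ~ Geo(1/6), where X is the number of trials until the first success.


For geometric (trials until first success), E[X] = 1/p = 1/(1/6) = 6

6


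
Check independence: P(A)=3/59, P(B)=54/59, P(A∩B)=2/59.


P(A)*P(B) = 3/59*54/59 = 162/3481
P(A∩B) = 2/59 != 162/3481, so not independent

No, A and B are not independent


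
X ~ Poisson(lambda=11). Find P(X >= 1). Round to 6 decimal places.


P(X>=1) = 1 - P(X<=0) = 1 - (e^(-11)*11^0/0!)
≈ 1 - 0.0000167017 = 0.9999832983
≈ 0.999983

0.999983


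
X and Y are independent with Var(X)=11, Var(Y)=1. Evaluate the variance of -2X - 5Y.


Independence => Cov(X,Y)=0
Var(-2X - 5Y) = (-2)^2*Var(X) + (-5)^2*Var(Y)
= 4*11 + 25*1 = 69

69


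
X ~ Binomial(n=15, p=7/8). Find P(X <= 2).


P(X<=2) = P(X=0) + P(X=1) + P(X=2)
= 1/35184372088832 + 105/35184372088832 + 5145/35184372088832
= 5251/35184372088832

5251/35184372088832


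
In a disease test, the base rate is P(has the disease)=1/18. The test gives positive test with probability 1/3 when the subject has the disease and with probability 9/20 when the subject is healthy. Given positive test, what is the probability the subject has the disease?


P(A) = P(A|B)P(B) + P(A|B')P(B') = 1/3*1/18 + 9/20*17/18 = 479/1080
P(B|A) = P(A|B)P(B)/P(A) = (1/54)/(479/1080) = 20/479

20/479


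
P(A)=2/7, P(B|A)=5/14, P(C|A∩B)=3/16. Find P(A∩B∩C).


P(A∩B∩C) = P(A) * P(B|A) * P(C|A∩B)
= 2/7 * 5/14 * 3/16
= 5/49 * 3/16 = 15/784

15/784


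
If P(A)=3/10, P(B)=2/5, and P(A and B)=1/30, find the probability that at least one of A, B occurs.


P(A∪B) = P(A) + P(B) - P(A∩B)
= 3/10 + 2/5 - 1/30 = 2/3

2/3


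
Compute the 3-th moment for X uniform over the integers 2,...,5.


E[X^3] = (1/4) * sum(x^3 for x=2..5)
= 224/4 = 56

56


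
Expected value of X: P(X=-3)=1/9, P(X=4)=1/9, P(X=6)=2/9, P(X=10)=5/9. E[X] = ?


E[X] = sum(x * P(x))
= -3*1/9 + 4*1/9 + 6*2/9 + 10*5/9
= 7

7


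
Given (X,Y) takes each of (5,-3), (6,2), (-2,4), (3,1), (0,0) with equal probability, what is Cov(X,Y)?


E[X]=12/5, E[Y]=4/5, E[XY]=-8/5
Cov(X,Y) = E[XY] - E[X]E[Y] = -8/5 - 12/5*4/5 = -88/25

-88/25


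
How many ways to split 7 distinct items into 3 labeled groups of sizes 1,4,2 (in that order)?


7! = 5040
Denominator: 1!=1 * 4!=24 * 2!=2
Coefficient = 5040 / 48 = 105

105


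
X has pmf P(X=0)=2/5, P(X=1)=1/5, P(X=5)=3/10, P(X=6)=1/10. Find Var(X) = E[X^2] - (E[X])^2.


E[X] = 23/10, E[X^2] = 113/10
Var(X) = E[X^2] - (E[X])^2 = 113/10 - (23/10)^2 = 601/100

601/100


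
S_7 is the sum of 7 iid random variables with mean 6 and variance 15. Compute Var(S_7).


By independence, Var(S_n) = n*Var(X_1) = 7*15 = 105

105


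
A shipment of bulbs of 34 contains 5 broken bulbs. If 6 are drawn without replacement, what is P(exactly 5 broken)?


P(X=5) = C(5,5)*C(29,1) / C(34,6)
= 1*29 / 1344904
= 29/1344904 = 1/46376

1/46376


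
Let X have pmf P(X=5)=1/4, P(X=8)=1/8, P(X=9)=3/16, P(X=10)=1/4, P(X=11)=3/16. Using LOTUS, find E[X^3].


E[X^3] = sum(g(x)*P(x))
= 125*1/4 + 512*1/8 + 729*3/16 + 1000*1/4 + 1331*3/16
= 1463/2

1463/2


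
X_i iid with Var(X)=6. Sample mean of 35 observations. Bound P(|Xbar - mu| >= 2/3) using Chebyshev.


Var(Xbar) = Var(X)/n = 6/35
Chebyshev: P(|Xbar-mu| >= 2/3) <= Var(Xbar)/(2/3)^2 = (6/35)/(4/9) = 27/70

27/70


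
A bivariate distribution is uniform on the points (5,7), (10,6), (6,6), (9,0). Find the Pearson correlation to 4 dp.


Cov(X,Y) = -2.8750, Var(X) = 4.2500, Var(Y) = 7.6875
rho = Cov/(sqrt(VarX)*sqrt(VarY)) = -0.5030

-0.5030


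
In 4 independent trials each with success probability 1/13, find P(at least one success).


P(at least one) = 1 - P(none)
P(none) = (1 - 1/13)^4 = (12/13)^4 = 20736/28561
P(at least one) = 1 - 20736/28561 = 7825/28561

7825/28561


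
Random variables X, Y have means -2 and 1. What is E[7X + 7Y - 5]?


E[7X + 7Y - 5] = 7*E[X] + 7*E[Y] - 5
= (7)*(-2) + (7)*(1) + (-5)
= -14 + 7 - 5 = -12

-12


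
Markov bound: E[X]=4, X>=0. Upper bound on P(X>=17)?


Markov: P(X >= a) <= E[X]/a
P(X >= 17) <= 4/17

4/17


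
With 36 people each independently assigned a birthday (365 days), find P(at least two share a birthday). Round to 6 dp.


P(all different) = prod((365-i)/365 for i=0..35) = 0.167818
P(at least one match) = 1 - 0.167818 = 0.832182

0.832182


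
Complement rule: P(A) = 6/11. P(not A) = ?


P(A') = 1 - P(A) = 1 - 6/11 = 5/11

5/11


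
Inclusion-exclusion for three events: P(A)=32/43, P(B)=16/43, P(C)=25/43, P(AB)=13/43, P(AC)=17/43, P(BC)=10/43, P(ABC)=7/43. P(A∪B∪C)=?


P(A∪B∪C) = P(A)+P(B)+P(C) - P(AB)-P(AC)-P(BC) + P(ABC)
= 32/43+16/43+25/43 - 13/43-17/43-10/43 + 7/43
= 40/43

40/43


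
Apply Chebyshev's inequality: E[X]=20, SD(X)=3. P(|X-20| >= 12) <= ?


k = 12/3 = 4
Chebyshev: P(|X-mu| >= k*sigma) <= 1/k^2 = 1/4^2 = 1/16

1/16


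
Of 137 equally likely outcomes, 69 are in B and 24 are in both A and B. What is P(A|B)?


P(A|B) = P(A∩B)/P(B) = (24/137)/(69/137) = 24/69 = 8/23

8/23


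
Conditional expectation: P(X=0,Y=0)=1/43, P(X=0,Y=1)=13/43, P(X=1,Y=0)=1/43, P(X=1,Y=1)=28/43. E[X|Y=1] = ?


P(Y=1) = 41/43
E[X|Y=1] = (0*13 + 1*28)/41 = 28/41

28/41


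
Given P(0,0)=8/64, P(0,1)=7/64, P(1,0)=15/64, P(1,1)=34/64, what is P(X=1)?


P(X=1) = P(1,0)+P(1,1) = 15/64 + 34/64 = 49/64

49/64


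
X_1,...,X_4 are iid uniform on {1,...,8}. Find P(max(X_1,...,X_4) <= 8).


P(max <= 8) = P(all X_i <= 8) = (P(X_1 <= 8))^4
= (8/8)^4 = 1^4 = 1

1


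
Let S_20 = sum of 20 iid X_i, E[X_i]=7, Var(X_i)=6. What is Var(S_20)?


By independence, Var(S_n) = n*Var(X_1) = 20*6 = 120

120


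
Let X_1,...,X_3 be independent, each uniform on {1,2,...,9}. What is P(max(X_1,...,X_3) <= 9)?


P(max <= 9) = P(all X_i <= 9) = (P(X_1 <= 9))^3
= (9/9)^3 = 1^3 = 1

1


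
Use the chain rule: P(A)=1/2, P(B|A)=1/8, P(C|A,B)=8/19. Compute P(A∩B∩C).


P(A∩B∩C) = P(A) * P(B|A) * P(C|A∩B)
= 1/2 * 1/8 * 8/19
= 1/16 * 8/19 = 1/38

1/38


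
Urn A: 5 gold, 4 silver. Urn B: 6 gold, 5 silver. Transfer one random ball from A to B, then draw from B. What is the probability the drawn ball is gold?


P(transfer gold) = 5/9; P(transfer silver) = 4/9
If gold transferred: Urn II has 7 gold of 12, so P(gold|gold moved) = 7/12
If silver transferred: Urn II has 6 gold of 12, so P(gold|silver moved) = 1/2
By total probability: P(gold) = 5/9*7/12 + 4/9*1/2 = 59/108

59/108


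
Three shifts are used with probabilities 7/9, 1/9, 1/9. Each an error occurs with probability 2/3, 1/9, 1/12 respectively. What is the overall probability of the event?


P(A) = P(A|B1)P(B1) + P(A|B2)P(B2) + P(A|B3)P(B3)
= 2/3*7/9 + 1/9*1/9 + 1/12*1/9
= 14/27 + 1/81 + 1/108 = 175/324

175/324


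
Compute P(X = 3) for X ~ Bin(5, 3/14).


P(X=3) = C(5,3) * p^3 * (1-p)^2
= 10 * 27/2744 * 121/196
= 16335/268912

16335/268912


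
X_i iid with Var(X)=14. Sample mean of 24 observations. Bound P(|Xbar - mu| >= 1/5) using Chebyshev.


Var(Xbar) = Var(X)/n = 14/24
Chebyshev: P(|Xbar-mu| >= 1/5) <= Var(Xbar)/(1/5)^2 = (7/12)/(1/25) = 175/12
Bound exceeds 1, so trivial bound: 1

1


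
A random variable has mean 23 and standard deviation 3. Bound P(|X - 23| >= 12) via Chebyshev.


k = 12/3 = 4
Chebyshev: P(|X-mu| >= k*sigma) <= 1/k^2 = 1/4^2 = 1/16

1/16


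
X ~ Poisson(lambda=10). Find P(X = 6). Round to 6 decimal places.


P(X=6) = e^(-10) * 10^6 / 6!
≈ 0.00004539992976 * 1000000 / 720
≈ 0.063055

0.063055


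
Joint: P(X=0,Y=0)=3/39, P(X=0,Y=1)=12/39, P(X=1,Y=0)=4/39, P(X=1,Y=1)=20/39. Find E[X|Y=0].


P(Y=0) = 7/39
E[X|Y=0] = (0*3 + 1*4)/7 = 4/7

4/7


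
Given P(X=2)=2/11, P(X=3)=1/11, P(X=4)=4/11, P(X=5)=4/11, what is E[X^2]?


E[X^2] = sum(g(x)*P(x))
= 4*2/11 + 9*1/11 + 16*4/11 + 25*4/11
= 181/11

181/11


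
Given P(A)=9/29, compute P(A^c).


P(A') = 1 - P(A) = 1 - 9/29 = 20/29

20/29


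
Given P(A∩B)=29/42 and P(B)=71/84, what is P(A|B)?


P(A|B) = P(A∩B)/P(B) = (58/84)/(71/84) = 58/71

58/71


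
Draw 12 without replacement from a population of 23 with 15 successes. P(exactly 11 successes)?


P(X=11) = C(15,11)*C(8,1) / C(23,12)
= 1365*8 / 1352078
= 10920/1352078 = 60/7429

60/7429


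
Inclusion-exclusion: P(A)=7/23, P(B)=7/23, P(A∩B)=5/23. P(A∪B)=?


P(A∪B) = P(A) + P(B) - P(A∩B)
= 7/23 + 7/23 - 5/23 = 9/23

9/23


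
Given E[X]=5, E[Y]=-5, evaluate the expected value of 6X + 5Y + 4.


E[6X + 5Y + 4] = 6*E[X] + 5*E[Y] + 4
= (6)*(5) + (5)*(-5) + (4)
= 30 - 25 + 4 = 9

9


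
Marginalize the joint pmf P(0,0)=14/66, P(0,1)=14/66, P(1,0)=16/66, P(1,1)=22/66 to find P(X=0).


P(X=0) = P(0,0)+P(0,1) = 14/66 + 14/66 = 28/66 = 14/33

14/33


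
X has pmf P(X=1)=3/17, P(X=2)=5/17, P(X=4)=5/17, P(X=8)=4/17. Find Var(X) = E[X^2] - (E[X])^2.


E[X] = 65/17, E[X^2] = 359/17
Var(X) = E[X^2] - (E[X])^2 = 359/17 - (65/17)^2 = 1878/289

1878/289


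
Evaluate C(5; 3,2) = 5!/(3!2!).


5! = 120
Denominator: 3!=6 * 2!=2
Coefficient = 120 / 12 = 10

10


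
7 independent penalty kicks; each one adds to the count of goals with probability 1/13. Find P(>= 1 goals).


P(at least one) = 1 - P(none)
P(none) = (1 - 1/13)^7 = (12/13)^7 = 35831808/62748517
P(at least one) = 1 - 35831808/62748517 = 26916709/62748517

26916709/62748517


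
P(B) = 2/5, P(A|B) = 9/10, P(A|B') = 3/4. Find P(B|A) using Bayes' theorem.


P(A) = P(A|B)P(B) + P(A|B')P(B') = 9/10*2/5 + 3/4*3/5 = 81/100
P(B|A) = P(A|B)P(B)/P(A) = (9/25)/(81/100) = 4/9

4/9


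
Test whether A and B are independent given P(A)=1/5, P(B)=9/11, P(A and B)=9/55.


P(A)*P(B) = 1/5*9/11 = 9/55
P(A∩B) = 9/55, which equals P(A)P(B), so independent

Yes, A and B are independent


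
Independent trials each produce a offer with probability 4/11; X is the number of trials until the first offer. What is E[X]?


For geometric (trials until first success), E[X] = 1/p = 1/(4/11) = 11/4

11/4


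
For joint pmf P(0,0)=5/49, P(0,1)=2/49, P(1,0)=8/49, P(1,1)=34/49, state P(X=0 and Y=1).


Read from table: P(X=0, Y=1) = 2/49

2/49


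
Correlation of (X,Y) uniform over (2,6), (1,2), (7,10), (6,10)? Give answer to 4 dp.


Cov(X,Y) = 8.0000, Var(X) = 6.5000, Var(Y) = 11.0000
rho = Cov/(sqrt(VarX)*sqrt(VarY)) = 0.9461

0.9461


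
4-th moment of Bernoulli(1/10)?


For Bernoulli: X in {0,1}
E[X^4] = 0^4*(1-1/10) + 1^4*1/10 = 1/10

1/10


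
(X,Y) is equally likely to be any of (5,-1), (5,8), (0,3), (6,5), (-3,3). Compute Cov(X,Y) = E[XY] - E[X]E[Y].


E[X]=13/5, E[Y]=18/5, E[XY]=56/5
Cov(X,Y) = E[XY] - E[X]E[Y] = 56/5 - 13/5*18/5 = 46/25

46/25


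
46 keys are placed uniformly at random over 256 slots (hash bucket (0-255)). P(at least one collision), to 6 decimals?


P(all different) = prod((256-i)/256 for i=0..45) = 0.013483
P(at least one match) = 1 - 0.013483 = 0.986517

0.986517


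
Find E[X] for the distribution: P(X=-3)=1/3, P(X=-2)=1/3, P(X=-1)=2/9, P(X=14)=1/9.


E[X] = sum(x * P(x))
= -3*1/3 - 2*1/3 - 1*2/9 + 14*1/9
= -1/3

-1/3


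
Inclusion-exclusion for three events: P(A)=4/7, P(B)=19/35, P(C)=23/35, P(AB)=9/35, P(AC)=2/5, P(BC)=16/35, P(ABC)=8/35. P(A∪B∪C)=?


P(A∪B∪C) = P(A)+P(B)+P(C) - P(AB)-P(AC)-P(BC) + P(ABC)
= 4/7+19/35+23/35 - 9/35-2/5-16/35 + 8/35
= 31/35

31/35
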